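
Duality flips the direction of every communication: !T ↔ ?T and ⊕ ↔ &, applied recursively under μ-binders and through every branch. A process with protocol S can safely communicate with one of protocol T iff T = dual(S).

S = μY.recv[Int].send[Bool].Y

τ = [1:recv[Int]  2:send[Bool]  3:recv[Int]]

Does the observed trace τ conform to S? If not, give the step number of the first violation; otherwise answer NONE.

[1] recv[Int]  ✓  residual = send[Bool].μY.…
[2] send[Bool]  ✓  residual = μY.…
[3] recv[Int]  ✓  residual = send[Bool].μY.…
τ conforms to S (length 3)

NONE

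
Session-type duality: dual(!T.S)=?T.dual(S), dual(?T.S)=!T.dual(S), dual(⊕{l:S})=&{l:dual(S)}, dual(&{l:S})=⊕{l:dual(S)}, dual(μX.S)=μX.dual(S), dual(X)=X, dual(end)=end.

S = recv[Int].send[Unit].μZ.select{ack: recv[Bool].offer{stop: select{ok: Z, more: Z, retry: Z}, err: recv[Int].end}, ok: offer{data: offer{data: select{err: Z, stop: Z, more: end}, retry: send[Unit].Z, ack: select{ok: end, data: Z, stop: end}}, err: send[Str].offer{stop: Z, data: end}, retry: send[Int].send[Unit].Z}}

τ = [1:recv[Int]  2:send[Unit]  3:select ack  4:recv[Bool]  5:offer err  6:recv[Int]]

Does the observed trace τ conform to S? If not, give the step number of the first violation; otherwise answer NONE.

NONE

step 1: recv[Int]  ok  residual = send[Unit].μZ.…
step 2: send[Unit]  ok  residual = μZ.…
step 3: select ack  ok  residual = recv[Bool].offer{stop: select{ok: μZ.…, more: μZ.…, retry: μZ.…}, err: recv[Int].end}
step 4: recv[Bool]  ok  residual = offer{stop: select{ok: μZ.…, more: μZ.…, retry: μZ.…}, err: recv[Int].end}
step 5: offer err  ok  residual = recv[Int].end
step 6: recv[Int]  ok  residual = end
τ conforms to S (length 6)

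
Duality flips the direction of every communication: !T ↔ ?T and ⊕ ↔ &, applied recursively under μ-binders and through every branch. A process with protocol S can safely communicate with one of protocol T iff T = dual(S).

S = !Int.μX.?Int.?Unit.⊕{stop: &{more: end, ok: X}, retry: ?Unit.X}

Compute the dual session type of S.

!Int → ?Int
  μX → μX  (binder kept)
    ?Int → !Int
      ?Unit → !Unit
        ⊕{stop,retry} → &{stop,retry}  (internal→external)
          [stop]
            &{more,ok} → ⊕{more,ok}  (external→internal)
              [more]
                end ↦ end
              [ok]
                X ↦ X
          [retry]
            ?Unit → !Unit
              X ↦ X

?Int.μX.!Int.!Unit.&{stop: ⊕{more: end, ok: X}, retry: !Unit.X}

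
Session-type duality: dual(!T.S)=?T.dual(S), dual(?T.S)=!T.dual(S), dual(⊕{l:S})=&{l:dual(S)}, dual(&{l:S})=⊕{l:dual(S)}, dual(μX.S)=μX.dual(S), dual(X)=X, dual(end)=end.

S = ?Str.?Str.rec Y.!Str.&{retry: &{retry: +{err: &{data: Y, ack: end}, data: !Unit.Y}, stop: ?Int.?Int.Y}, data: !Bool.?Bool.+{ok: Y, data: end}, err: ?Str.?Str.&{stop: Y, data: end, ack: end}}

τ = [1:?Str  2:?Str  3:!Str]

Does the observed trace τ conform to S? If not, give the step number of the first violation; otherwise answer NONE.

NONE

@1 ?Str  match  residual = ?Str.rec Y.…
@2 ?Str  match  residual = rec Y.…
@3 !Str  match  residual = &{retry: &{retry: +{err: &{data: rec Y.…, ack: end}, data: !Unit.rec Y.…}, stop: ?Int.?Int.rec Y.…}, data: !Bool.?Bool.+{ok: rec Y.…, data: end}, err: ?Str.?Str.&{stop: rec Y.…, data: end, ack: end}}
all 3 steps conform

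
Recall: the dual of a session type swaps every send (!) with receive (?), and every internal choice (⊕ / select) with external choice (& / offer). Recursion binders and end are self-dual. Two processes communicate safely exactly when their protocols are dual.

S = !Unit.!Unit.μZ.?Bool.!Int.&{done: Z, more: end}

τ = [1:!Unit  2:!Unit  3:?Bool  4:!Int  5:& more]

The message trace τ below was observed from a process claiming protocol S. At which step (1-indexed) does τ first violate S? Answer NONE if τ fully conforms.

NONE

@1 !Unit  ✓  cont: !Unit.μZ.…
@2 !Unit  ✓  cont: μZ.…
@3 ?Bool  ✓  cont: !Int.&{done: μZ.…, more: end}
@4 !Int  ✓  cont: &{done: μZ.…, more: end}
@5 & more  ✓  cont: end
all 5 steps conform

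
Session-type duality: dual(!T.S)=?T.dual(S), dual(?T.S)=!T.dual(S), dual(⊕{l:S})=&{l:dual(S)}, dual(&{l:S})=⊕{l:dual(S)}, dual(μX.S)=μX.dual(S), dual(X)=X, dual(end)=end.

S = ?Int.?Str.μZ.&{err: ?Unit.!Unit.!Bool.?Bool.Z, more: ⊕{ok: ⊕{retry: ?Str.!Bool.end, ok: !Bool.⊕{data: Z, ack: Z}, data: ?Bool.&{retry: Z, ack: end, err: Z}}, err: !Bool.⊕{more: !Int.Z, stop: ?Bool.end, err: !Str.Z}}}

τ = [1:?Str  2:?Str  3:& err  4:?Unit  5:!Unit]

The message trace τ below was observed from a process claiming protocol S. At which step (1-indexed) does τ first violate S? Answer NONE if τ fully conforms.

1

@1 got ?Str, protocol expects ?Int  ✗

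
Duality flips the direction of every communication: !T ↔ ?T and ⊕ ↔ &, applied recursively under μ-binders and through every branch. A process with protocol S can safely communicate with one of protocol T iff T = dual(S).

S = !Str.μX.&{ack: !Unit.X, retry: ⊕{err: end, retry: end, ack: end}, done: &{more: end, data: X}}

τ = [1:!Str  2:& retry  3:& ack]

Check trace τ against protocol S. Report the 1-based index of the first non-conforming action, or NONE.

3

@1 !Str  match  state: μX.…
@2 & retry  match  state: ⊕{err: end, retry: end, ack: end}
@3 got & ack, protocol expects ⊕ err or ⊕ retry or ⊕ ack  ✗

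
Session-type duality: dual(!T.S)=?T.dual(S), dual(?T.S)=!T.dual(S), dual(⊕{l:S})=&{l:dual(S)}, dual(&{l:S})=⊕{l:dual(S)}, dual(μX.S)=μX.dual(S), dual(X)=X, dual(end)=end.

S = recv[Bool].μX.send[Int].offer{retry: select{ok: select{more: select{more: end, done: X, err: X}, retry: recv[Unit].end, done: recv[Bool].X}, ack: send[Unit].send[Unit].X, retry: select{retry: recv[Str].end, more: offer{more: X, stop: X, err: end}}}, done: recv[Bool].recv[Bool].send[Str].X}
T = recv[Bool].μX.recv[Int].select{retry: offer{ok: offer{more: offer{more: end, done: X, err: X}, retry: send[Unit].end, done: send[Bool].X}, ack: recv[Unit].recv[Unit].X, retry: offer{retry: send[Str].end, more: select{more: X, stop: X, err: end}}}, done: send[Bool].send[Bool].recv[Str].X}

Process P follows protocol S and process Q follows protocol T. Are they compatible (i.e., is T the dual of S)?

NO

recv[Bool] vs recv[Bool]  ✗ same direction on both sides — not dual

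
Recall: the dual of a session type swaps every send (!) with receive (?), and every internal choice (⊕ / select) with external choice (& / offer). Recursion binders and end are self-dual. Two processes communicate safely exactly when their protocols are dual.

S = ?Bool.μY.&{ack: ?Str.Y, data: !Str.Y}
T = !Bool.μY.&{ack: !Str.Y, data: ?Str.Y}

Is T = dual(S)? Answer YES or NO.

NO

?Bool ‖ !Bool  ✓
  μY ‖ μY  ✓ (binder kept)
    &{ack,data} ‖ &{ack,data}  ✗ choice polarity not flipped — not dual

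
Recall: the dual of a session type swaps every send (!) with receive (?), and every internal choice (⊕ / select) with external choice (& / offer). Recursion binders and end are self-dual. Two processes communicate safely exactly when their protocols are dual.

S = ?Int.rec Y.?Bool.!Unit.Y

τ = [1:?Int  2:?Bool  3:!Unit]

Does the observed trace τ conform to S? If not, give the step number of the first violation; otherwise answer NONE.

NONE

@1 ?Int  match  residual = rec Y.…
@2 ?Bool  match  residual = !Unit.rec Y.…
@3 !Unit  match  residual = rec Y.…
all 3 steps conform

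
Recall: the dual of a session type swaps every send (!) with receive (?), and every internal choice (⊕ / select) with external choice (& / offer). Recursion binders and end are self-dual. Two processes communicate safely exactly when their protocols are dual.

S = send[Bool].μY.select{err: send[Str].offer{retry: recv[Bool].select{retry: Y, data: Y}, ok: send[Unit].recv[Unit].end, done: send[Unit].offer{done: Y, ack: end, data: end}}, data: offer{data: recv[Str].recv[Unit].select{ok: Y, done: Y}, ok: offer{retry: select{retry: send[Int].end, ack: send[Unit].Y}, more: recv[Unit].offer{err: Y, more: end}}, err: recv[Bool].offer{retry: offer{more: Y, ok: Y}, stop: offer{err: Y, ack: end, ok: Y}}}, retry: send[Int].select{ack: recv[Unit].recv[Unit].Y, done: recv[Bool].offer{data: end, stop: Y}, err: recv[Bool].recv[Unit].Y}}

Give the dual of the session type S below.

send[Bool] → recv[Bool]
  μY → μY  (binder kept)
    select{err,data,retry} → offer{err,data,retry}  (⊕→&)
      • err:
        send[Str] → recv[Str]
          offer{retry,ok,done} → select{retry,ok,done}  (external→internal)
            • retry:
              recv[Bool] → send[Bool]
                select{retry,data} → offer{retry,data}  (⊕→&)
                  • retry:
                    Y self-dual
                  • data:
                    Y self-dual
            • ok:
              send[Unit] → recv[Unit]
                recv[Unit] → send[Unit]
                  end self-dual
            • done:
              send[Unit] → recv[Unit]
                offer{done,ack,data} → select{done,ack,data}  (external→internal)
                  • done:
                    Y self-dual
                  • ack:
                    end self-dual
                  • data:
                    end self-dual
      • data:
        offer{data,ok,err} → select{data,ok,err}  (external→internal)
          • data:
            recv[Str] → send[Str]
              recv[Unit] → send[Unit]
                select{ok,done} → offer{ok,done}  (⊕→&)
                  • ok:
                    Y self-dual
                  • done:
                    Y self-dual
          • ok:
            offer{retry,more} → select{retry,more}  (external→internal)
              • retry:
                select{retry,ack} → offer{retry,ack}  (⊕→&)
                  • retry:
                    send[Int] → recv[Int]
                      end self-dual
                  • ack:
                    send[Unit] → recv[Unit]
                      Y self-dual
              • more:
                recv[Unit] → send[Unit]
                  offer{err,more} → select{err,more}  (external→internal)
                    • err:
                      Y self-dual
                    • more:
                      end self-dual
          • err:
            recv[Bool] → send[Bool]
              offer{retry,stop} → select{retry,stop}  (external→internal)
                • retry:
                  offer{more,ok} → select{more,ok}  (external→internal)
                    • more:
                      Y self-dual
                    • ok:
                      Y self-dual
                • stop:
                  offer{err,ack,ok} → select{err,ack,ok}  (external→internal)
                    • err:
                      Y self-dual
                    • ack:
                      end self-dual
                    • ok:
                      Y self-dual
      • retry:
        send[Int] → recv[Int]
          select{ack,done,err} → offer{ack,done,err}  (⊕→&)
            • ack:
              recv[Unit] → send[Unit]
                recv[Unit] → send[Unit]
                  Y self-dual
            • done:
              recv[Bool] → send[Bool]
                offer{data,stop} → select{data,stop}  (external→internal)
                  • data:
                    end self-dual
                  • stop:
                    Y self-dual
            • err:
              recv[Bool] → send[Bool]
                recv[Unit] → send[Unit]
                  Y self-dual

recv[Bool].μY.offer{err: recv[Str].select{retry: send[Bool].offer{retry: Y, data: Y}, ok: recv[Unit].send[Unit].end, done: recv[Unit].select{done: Y, ack: end, data: end}}, data: select{data: send[Str].send[Unit].offer{ok: Y, done: Y}, ok: select{retry: offer{retry: recv[Int].end, ack: recv[Unit].Y}, more: send[Unit].select{err: Y, more: end}}, err: send[Bool].select{retry: select{more: Y, ok: Y}, stop: select{err: Y, ack: end, ok: Y}}}, retry: recv[Int].offer{ack: send[Unit].send[Unit].Y, done: send[Bool].select{data: end, stop: Y}, err: send[Bool].send[Unit].Y}}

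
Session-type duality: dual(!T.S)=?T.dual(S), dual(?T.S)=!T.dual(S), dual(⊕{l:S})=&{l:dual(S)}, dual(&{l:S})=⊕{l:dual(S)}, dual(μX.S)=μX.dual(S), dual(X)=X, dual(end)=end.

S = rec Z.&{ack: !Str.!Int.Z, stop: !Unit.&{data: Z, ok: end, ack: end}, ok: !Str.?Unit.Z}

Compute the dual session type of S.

rec Z.+{ack: ?Str.?Int.Z, stop: ?Unit.+{data: Z, ok: end, ack: end}, ok: ?Str.!Unit.Z}

rec Z = rec Z  (μ self-dual)
  &{ack,stop,ok} = +{ack,stop,ok}  (offer→select)
    case ack:
      !Str = ?Str
        !Int = ?Int
          dual(Z) = Z
    case stop:
      !Unit = ?Unit
        &{data,ok,ack} = +{data,ok,ack}  (offer→select)
          case data:
            dual(Z) = Z
          case ok:
            dual(end) = end
          case ack:
            dual(end) = end
    case ok:
      !Str = ?Str
        ?Unit = !Unit
          dual(Z) = Z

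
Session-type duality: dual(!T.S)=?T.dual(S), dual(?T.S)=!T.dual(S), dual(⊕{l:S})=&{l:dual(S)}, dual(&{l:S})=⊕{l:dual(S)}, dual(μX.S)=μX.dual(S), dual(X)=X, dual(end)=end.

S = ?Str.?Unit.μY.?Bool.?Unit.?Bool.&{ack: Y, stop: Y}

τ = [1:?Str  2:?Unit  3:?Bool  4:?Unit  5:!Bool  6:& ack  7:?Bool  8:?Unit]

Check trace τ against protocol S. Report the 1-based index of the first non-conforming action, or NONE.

5

[1] ?Str  match  residual = ?Unit.μY.…
[2] ?Unit  match  residual = μY.…
[3] ?Bool  match  residual = ?Unit.?Bool.&{ack: μY.…, stop: μY.…}
[4] ?Unit  match  residual = ?Bool.&{ack: μY.…, stop: μY.…}
[5] got !Bool, protocol expects ?Bool  ✗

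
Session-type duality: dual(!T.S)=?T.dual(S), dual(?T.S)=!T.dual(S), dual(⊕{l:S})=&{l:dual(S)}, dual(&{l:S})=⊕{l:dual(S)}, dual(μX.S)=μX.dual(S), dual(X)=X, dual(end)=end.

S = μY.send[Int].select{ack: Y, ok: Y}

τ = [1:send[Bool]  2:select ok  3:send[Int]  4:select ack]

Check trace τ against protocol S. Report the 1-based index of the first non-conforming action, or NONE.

1

[1] got send[Bool], protocol expects send[Int]  ✗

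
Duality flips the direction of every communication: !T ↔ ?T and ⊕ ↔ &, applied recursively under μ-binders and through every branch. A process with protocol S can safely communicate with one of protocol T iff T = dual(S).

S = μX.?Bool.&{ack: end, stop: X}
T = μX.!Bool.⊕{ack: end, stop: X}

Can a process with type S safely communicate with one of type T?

YES

μX ‖ μX  ✓ (rec unchanged)
  ?Bool ‖ !Bool  ✓
    &{ack,stop} ‖ ⊕{ack,stop}  ✓ same labels
      • ack:
        end ‖ end  ✓
      • stop:
        X ‖ X  ✓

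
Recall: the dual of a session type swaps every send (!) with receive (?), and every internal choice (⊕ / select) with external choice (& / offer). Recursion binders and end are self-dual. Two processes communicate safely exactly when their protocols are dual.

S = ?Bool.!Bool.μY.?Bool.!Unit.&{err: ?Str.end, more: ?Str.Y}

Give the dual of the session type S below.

?Bool → !Bool
  !Bool → ?Bool
    μY → μY  (rec unchanged)
      ?Bool → !Bool
        !Unit → ?Unit
          &{err,more} → ⊕{err,more}  (&→⊕)
            [err]
              ?Str → !Str
                end self-dual
            [more]
              ?Str → !Str
                Y self-dual

!Bool.?Bool.μY.!Bool.?Unit.⊕{err: !Str.end, more: !Str.Y}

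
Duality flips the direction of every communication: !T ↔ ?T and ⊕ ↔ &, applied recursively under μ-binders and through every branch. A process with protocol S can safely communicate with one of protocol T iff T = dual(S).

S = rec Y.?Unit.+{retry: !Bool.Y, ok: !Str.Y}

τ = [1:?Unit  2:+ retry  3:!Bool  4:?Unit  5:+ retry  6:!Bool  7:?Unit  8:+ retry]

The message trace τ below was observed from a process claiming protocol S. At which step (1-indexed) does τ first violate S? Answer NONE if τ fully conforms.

NONE

[1] ?Unit  ok  residual = +{retry: !Bool.rec Y.…, ok: !Str.rec Y.…}
[2] + retry  ok  residual = !Bool.rec Y.…
[3] !Bool  ok  residual = rec Y.…
[4] ?Unit  ok  residual = +{retry: !Bool.rec Y.…, ok: !Str.rec Y.…}
[5] + retry  ok  residual = !Bool.rec Y.…
[6] !Bool  ok  residual = rec Y.…
[7] ?Unit  ok  residual = +{retry: !Bool.rec Y.…, ok: !Str.rec Y.…}
[8] + retry  ok  residual = !Bool.rec Y.…
trace exhausted — no violation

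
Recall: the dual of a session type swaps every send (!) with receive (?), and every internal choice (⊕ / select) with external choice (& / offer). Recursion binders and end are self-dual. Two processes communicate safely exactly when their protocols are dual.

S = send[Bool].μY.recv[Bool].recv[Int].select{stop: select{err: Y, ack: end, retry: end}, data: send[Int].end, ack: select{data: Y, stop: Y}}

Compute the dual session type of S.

recv[Bool].μY.send[Bool].send[Int].offer{stop: offer{err: Y, ack: end, retry: end}, data: recv[Int].end, ack: offer{data: Y, stop: Y}}

send[Bool] = recv[Bool]
  μY = μY  (μ self-dual)
    recv[Bool] = send[Bool]
      recv[Int] = send[Int]
        select{stop,data,ack} = offer{stop,data,ack}  (⊕→&)
          case stop:
            select{err,ack,retry} = offer{err,ack,retry}  (⊕→&)
              case err:
                Y ↦ Y
              case ack:
                end ↦ end
              case retry:
                end ↦ end
          case data:
            send[Int] = recv[Int]
              end ↦ end
          case ack:
            select{data,stop} = offer{data,stop}  (⊕→&)
              case data:
                Y ↦ Y
              case stop:
                Y ↦ Y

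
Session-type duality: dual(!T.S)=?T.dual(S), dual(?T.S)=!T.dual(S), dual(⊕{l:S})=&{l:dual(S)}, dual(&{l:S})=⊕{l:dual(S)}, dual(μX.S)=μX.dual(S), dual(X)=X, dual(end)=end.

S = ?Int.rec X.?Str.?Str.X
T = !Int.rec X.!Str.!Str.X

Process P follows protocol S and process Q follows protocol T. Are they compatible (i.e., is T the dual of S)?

YES

?Int ‖ !Int  ✓
  rec X ‖ rec X  ✓ (rec unchanged)
    ?Str ‖ !Str  ✓
      ?Str ‖ !Str  ✓
        X ‖ X  ✓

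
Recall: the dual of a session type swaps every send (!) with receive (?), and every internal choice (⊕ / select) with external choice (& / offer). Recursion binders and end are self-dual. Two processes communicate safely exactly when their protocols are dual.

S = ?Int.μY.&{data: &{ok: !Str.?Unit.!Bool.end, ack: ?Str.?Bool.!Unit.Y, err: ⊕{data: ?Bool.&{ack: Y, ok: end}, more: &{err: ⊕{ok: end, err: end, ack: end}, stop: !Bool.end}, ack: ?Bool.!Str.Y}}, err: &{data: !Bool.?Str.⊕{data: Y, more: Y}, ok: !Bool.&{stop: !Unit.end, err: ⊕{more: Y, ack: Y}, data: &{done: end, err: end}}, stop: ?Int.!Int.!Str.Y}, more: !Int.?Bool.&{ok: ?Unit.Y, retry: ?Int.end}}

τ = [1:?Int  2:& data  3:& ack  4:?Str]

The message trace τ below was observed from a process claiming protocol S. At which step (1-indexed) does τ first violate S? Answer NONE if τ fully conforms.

step 1: ?Int  ok  state: μY.…
step 2: & data  ok  state: &{ok: !Str.?Unit.!Bool.end, ack: ?Str.?Bool.!Unit.μY.…, err: ⊕{data: ?Bool.&{ack: μY.…, ok: end}, more: &{err: ⊕{ok: end, err: end, ack: end}, stop: !Bool.end}, ack: ?Bool.!Str.μY.…}}
step 3: & ack  ok  state: ?Str.?Bool.!Unit.μY.…
step 4: ?Str  ok  state: ?Bool.!Unit.μY.…
trace exhausted — no violation

NONE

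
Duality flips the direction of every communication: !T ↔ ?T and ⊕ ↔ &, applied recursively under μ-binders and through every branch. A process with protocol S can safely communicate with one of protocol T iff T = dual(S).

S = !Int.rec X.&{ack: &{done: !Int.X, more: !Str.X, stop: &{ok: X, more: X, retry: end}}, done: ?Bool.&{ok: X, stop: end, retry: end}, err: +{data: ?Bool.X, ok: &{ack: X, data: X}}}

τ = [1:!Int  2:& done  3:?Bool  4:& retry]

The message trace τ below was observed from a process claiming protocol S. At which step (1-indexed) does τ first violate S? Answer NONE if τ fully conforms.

NONE

[1] !Int  ✓  residual = rec X.…
[2] & done  ✓  residual = ?Bool.&{ok: rec X.…, stop: end, retry: end}
[3] ?Bool  ✓  residual = &{ok: rec X.…, stop: end, retry: end}
[4] & retry  ✓  residual = end
trace exhausted — no violation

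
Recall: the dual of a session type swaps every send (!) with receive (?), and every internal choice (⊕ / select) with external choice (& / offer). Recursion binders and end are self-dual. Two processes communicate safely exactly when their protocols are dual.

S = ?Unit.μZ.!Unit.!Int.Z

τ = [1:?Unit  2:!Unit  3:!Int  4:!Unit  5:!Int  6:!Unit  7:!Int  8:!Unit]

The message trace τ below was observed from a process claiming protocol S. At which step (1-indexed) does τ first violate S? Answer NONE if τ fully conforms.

@1 ?Unit  ok  now at μZ.…
@2 !Unit  ok  now at !Int.μZ.…
@3 !Int  ok  now at μZ.…
@4 !Unit  ok  now at !Int.μZ.…
@5 !Int  ok  now at μZ.…
@6 !Unit  ok  now at !Int.μZ.…
@7 !Int  ok  now at μZ.…
@8 !Unit  ok  now at !Int.μZ.…
trace exhausted — no violation

NONE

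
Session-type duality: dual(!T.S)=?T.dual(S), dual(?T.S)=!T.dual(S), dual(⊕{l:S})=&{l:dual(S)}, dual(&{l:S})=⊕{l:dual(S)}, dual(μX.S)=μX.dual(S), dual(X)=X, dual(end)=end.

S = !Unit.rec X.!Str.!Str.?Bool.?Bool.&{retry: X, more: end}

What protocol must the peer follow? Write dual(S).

!Unit = ?Unit
  rec X = rec X  (binder kept)
    !Str = ?Str
      !Str = ?Str
        ?Bool = !Bool
          ?Bool = !Bool
            &{retry,more} = +{retry,more}  (&→⊕)
              case retry:
                X ↦ X
              case more:
                end ↦ end

?Unit.rec X.?Str.?Str.!Bool.!Bool.+{retry: X, more: end}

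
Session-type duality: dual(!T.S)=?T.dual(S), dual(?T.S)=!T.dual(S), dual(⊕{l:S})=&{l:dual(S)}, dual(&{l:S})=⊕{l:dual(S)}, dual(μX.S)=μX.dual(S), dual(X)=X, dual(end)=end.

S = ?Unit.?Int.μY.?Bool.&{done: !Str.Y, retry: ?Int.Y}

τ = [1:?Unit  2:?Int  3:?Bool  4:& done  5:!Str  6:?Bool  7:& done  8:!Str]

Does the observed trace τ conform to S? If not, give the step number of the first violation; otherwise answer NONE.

NONE

@1 ?Unit  ok  residual = ?Int.μY.…
@2 ?Int  ok  residual = μY.…
@3 ?Bool  ok  residual = &{done: !Str.μY.…, retry: ?Int.μY.…}
@4 & done  ok  residual = !Str.μY.…
@5 !Str  ok  residual = μY.…
@6 ?Bool  ok  residual = &{done: !Str.μY.…, retry: ?Int.μY.…}
@7 & done  ok  residual = !Str.μY.…
@8 !Str  ok  residual = μY.…
τ conforms to S (length 8)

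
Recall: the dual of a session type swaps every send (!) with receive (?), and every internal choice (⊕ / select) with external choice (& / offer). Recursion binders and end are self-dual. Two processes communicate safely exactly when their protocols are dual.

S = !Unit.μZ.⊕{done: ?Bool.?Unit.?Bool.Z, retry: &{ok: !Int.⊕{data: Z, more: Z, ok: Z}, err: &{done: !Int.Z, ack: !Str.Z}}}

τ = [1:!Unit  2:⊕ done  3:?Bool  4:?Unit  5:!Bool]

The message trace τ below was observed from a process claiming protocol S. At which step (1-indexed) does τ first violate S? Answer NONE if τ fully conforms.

step 1: !Unit  ✓  state: μZ.…
step 2: ⊕ done  ✓  state: ?Bool.?Unit.?Bool.μZ.…
step 3: ?Bool  ✓  state: ?Unit.?Bool.μZ.…
step 4: ?Unit  ✓  state: ?Bool.μZ.…
step 5: got !Bool, protocol expects ?Bool  ✗

5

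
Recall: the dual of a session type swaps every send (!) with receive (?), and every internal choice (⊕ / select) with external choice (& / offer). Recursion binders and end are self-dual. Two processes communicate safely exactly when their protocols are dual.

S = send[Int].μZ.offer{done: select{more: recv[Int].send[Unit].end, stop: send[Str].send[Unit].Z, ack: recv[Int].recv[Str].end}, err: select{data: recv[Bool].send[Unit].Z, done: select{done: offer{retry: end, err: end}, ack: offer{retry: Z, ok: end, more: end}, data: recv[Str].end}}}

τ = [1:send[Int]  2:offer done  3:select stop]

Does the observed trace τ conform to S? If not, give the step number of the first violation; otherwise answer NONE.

NONE

[1] send[Int]  match  residual = μZ.…
[2] offer done  match  residual = select{more: recv[Int].send[Unit].end, stop: send[Str].send[Unit].μZ.…, ack: recv[Int].recv[Str].end}
[3] select stop  match  residual = send[Str].send[Unit].μZ.…
τ conforms to S (length 3)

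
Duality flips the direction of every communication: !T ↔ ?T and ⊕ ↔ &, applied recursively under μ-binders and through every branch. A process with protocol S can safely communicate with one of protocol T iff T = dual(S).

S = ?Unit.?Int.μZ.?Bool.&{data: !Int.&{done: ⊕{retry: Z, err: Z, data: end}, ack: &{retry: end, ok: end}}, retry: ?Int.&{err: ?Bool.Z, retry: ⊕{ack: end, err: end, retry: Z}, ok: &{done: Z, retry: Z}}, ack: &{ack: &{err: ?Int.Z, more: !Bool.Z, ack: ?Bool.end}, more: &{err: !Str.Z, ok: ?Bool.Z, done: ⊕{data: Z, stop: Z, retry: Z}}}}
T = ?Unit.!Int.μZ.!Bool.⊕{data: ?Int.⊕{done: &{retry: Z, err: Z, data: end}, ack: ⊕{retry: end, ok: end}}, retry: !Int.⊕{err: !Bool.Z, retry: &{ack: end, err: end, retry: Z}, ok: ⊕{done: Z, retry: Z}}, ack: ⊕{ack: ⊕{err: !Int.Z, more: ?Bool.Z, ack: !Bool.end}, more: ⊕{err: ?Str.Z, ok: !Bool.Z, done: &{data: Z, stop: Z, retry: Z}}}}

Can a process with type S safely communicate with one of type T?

NO

?Unit | ?Unit  ✗ same direction on both sides — not dual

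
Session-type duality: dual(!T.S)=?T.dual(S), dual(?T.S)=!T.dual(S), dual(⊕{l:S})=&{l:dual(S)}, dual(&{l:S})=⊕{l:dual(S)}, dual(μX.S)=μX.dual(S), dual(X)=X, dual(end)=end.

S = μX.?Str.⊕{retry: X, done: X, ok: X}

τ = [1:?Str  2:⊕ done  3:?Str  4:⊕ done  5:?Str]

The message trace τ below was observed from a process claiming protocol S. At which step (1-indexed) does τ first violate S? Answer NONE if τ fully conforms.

[1] ?Str  ✓  now at ⊕{retry: μX.…, done: μX.…, ok: μX.…}
[2] ⊕ done  ✓  now at μX.…
[3] ?Str  ✓  now at ⊕{retry: μX.…, done: μX.…, ok: μX.…}
[4] ⊕ done  ✓  now at μX.…
[5] ?Str  ✓  now at ⊕{retry: μX.…, done: μX.…, ok: μX.…}
all 5 steps conform

NONE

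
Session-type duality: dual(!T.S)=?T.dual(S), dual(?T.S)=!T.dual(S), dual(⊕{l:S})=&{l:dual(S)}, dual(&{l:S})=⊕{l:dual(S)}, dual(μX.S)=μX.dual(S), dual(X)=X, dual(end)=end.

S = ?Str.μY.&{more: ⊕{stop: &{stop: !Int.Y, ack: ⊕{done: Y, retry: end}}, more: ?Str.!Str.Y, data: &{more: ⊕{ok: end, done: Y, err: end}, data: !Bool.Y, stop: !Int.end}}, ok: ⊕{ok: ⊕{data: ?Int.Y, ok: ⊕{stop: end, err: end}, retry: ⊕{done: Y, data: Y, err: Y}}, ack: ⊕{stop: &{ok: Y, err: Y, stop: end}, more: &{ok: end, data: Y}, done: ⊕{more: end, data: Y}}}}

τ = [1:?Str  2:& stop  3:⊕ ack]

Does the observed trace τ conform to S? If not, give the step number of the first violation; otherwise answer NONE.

2

step 1: ?Str  ✓  now at μY.…
step 2: got & stop, protocol expects & more or & ok  ✗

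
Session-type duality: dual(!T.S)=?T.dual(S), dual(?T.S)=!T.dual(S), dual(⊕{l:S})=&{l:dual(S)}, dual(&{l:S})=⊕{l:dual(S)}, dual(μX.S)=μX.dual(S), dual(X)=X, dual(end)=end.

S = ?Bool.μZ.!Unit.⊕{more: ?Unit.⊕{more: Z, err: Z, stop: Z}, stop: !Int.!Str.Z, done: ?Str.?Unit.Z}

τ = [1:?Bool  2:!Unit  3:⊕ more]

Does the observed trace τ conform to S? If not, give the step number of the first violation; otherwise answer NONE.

NONE

step 1: ?Bool  ok  residual = μZ.…
step 2: !Unit  ok  residual = ⊕{more: ?Unit.⊕{more: μZ.…, err: μZ.…, stop: μZ.…}, stop: !Int.!Str.μZ.…, done: ?Str.?Unit.μZ.…}
step 3: ⊕ more  ok  residual = ?Unit.⊕{more: μZ.…, err: μZ.…, stop: μZ.…}
all 3 steps conform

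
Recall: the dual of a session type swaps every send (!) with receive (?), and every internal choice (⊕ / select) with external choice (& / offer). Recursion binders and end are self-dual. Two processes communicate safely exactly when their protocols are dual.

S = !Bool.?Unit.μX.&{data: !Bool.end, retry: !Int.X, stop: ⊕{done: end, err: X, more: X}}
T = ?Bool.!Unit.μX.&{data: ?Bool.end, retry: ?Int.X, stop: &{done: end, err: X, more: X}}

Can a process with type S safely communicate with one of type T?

NO

!Bool | ?Bool  match
  ?Unit | !Unit  match
    μX | μX  match (rec unchanged)
      &{data,retry,stop} | &{data,retry,stop}  ✗ choice polarity not flipped — not dual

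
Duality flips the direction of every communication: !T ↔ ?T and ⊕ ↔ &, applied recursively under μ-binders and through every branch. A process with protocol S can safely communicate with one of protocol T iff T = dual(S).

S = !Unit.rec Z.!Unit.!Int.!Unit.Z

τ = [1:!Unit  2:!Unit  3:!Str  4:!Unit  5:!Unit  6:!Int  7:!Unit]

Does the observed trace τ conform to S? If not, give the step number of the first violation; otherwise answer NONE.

@1 !Unit  match  state: rec Z.…
@2 !Unit  match  state: !Int.!Unit.rec Z.…
@3 got !Str, protocol expects !Int  ✗

3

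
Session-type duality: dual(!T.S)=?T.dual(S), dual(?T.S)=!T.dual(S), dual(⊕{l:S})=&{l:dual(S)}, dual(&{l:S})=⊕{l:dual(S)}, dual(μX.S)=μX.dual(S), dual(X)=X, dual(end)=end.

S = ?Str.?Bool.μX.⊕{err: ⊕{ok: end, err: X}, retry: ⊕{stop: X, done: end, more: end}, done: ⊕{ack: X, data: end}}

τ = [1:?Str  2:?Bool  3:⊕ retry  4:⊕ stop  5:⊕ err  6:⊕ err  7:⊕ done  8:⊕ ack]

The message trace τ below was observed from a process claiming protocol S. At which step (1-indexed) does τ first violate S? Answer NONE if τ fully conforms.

[1] ?Str  ✓  residual = ?Bool.μX.…
[2] ?Bool  ✓  residual = μX.…
[3] ⊕ retry  ✓  residual = ⊕{stop: μX.…, done: end, more: end}
[4] ⊕ stop  ✓  residual = μX.…
[5] ⊕ err  ✓  residual = ⊕{ok: end, err: μX.…}
[6] ⊕ err  ✓  residual = μX.…
[7] ⊕ done  ✓  residual = ⊕{ack: μX.…, data: end}
[8] ⊕ ack  ✓  residual = μX.…
τ conforms to S (length 8)

NONE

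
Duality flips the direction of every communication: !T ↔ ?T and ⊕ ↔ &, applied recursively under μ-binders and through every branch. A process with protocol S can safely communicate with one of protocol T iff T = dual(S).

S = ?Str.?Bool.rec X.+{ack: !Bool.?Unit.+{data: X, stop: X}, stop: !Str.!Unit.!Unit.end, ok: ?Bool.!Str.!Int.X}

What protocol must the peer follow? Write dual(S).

?Str → !Str
  ?Bool → !Bool
    rec X → rec X  (binder kept)
      +{ack,stop,ok} → &{ack,stop,ok}  (⊕→&)
        [ack]
          !Bool → ?Bool
            ?Unit → !Unit
              +{data,stop} → &{data,stop}  (⊕→&)
                [data]
                  X self-dual
                [stop]
                  X self-dual
        [stop]
          !Str → ?Str
            !Unit → ?Unit
              !Unit → ?Unit
                end self-dual
        [ok]
          ?Bool → !Bool
            !Str → ?Str
              !Int → ?Int
                X self-dual

!Str.!Bool.rec X.&{ack: ?Bool.!Unit.&{data: X, stop: X}, stop: ?Str.?Unit.?Unit.end, ok: !Bool.?Str.?Int.X}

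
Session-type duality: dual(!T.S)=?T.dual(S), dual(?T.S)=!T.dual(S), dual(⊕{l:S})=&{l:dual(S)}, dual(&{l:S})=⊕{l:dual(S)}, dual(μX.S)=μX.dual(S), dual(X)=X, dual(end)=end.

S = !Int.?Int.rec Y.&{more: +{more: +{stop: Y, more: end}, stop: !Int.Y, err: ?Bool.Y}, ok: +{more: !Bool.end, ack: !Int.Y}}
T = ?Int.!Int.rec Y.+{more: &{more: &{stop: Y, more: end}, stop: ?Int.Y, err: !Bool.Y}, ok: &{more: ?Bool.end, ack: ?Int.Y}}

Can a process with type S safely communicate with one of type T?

!Int ‖ ?Int  match
  ?Int ‖ !Int  match
    rec Y ‖ rec Y  match (binder kept)
      &{more,ok} ‖ +{more,ok}  match labels match
        [more]
          +{more,stop,err} ‖ &{more,stop,err}  match labels match
            [more]
              +{stop,more} ‖ &{stop,more}  match labels match
                [stop]
                  Y ‖ Y  match
                [more]
                  end ‖ end  match
            [stop]
              !Int ‖ ?Int  match
                Y ‖ Y  match
            [err]
              ?Bool ‖ !Bool  match
                Y ‖ Y  match
        [ok]
          +{more,ack} ‖ &{more,ack}  match labels match
            [more]
              !Bool ‖ ?Bool  match
                end ‖ end  match
            [ack]
              !Int ‖ ?Int  match
                Y ‖ Y  match

YES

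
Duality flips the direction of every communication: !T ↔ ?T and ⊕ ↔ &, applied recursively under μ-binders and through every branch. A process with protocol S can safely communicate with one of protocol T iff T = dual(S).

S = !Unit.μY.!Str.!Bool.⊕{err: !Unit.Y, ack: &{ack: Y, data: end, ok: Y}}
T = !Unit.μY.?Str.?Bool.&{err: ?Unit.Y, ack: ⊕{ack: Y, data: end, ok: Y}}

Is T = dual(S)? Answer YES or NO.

!Unit vs !Unit  ✗ same direction on both sides — not dual

NO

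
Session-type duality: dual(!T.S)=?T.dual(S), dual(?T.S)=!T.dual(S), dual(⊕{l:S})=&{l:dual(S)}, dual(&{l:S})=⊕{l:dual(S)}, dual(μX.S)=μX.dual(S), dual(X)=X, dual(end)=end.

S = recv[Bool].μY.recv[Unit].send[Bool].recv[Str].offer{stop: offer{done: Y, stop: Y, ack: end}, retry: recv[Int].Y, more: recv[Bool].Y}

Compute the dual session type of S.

recv[Bool] ↦ send[Bool]
  μY ↦ μY  (rec unchanged)
    recv[Unit] ↦ send[Unit]
      send[Bool] ↦ recv[Bool]
        recv[Str] ↦ send[Str]
          offer{stop,retry,more} ↦ select{stop,retry,more}  (external→internal)
            [stop]
              offer{done,stop,ack} ↦ select{done,stop,ack}  (external→internal)
                [done]
                  Y self-dual
                [stop]
                  Y self-dual
                [ack]
                  end self-dual
            [retry]
              recv[Int] ↦ send[Int]
                Y self-dual
            [more]
              recv[Bool] ↦ send[Bool]
                Y self-dual

send[Bool].μY.send[Unit].recv[Bool].send[Str].select{stop: select{done: Y, stop: Y, ack: end}, retry: send[Int].Y, more: send[Bool].Y}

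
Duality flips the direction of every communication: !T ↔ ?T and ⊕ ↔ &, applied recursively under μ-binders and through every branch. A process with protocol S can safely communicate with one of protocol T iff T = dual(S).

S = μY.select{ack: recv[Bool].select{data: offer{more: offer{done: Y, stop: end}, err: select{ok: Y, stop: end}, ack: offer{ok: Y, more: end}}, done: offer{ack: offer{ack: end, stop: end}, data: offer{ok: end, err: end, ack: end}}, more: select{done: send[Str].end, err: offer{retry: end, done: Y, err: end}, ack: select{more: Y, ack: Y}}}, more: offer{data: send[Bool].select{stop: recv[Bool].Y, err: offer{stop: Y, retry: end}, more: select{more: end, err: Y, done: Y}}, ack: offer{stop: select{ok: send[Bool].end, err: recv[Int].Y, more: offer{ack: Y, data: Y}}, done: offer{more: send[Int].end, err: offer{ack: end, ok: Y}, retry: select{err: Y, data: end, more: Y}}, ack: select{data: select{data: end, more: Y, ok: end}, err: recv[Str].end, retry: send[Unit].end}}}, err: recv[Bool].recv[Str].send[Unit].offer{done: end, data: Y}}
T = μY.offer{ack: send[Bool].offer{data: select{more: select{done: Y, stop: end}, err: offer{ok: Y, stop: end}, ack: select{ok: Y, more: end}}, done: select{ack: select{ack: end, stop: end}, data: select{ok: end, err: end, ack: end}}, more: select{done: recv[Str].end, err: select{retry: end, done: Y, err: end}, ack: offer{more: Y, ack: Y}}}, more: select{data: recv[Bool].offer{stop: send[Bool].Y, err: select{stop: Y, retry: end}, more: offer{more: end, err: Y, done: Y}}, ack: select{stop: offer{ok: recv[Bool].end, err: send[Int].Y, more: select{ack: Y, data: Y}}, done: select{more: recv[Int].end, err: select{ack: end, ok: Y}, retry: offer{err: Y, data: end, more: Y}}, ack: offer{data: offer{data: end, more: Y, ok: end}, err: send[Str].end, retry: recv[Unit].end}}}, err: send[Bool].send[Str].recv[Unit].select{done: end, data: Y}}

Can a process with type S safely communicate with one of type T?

μY ‖ μY  match (μ self-dual)
  select{ack,more,err} ‖ offer{ack,more,err}  match label sets agree
    • ack:
      recv[Bool] ‖ send[Bool]  match
        select{data,done,more} ‖ offer{data,done,more}  match label sets agree
          • data:
            offer{more,err,ack} ‖ select{more,err,ack}  match label sets agree
              • more:
                offer{done,stop} ‖ select{done,stop}  match label sets agree
                  • done:
                    Y ‖ Y  match
                  • stop:
                    end ‖ end  match
              • err:
                select{ok,stop} ‖ offer{ok,stop}  match label sets agree
                  • ok:
                    Y ‖ Y  match
                  • stop:
                    end ‖ end  match
              • ack:
                offer{ok,more} ‖ select{ok,more}  match label sets agree
                  • ok:
                    Y ‖ Y  match
                  • more:
                    end ‖ end  match
          • done:
            offer{ack,data} ‖ select{ack,data}  match label sets agree
              • ack:
                offer{ack,stop} ‖ select{ack,stop}  match label sets agree
                  • ack:
                    end ‖ end  match
                  • stop:
                    end ‖ end  match
              • data:
                offer{ok,err,ack} ‖ select{ok,err,ack}  match label sets agree
                  • ok:
                    end ‖ end  match
                  • err:
                    end ‖ end  match
                  • ack:
                    end ‖ end  match
          • more:
            select{done,err,ack} ‖ select{done,err,ack}  ✗ choice polarity not flipped — not dual

NO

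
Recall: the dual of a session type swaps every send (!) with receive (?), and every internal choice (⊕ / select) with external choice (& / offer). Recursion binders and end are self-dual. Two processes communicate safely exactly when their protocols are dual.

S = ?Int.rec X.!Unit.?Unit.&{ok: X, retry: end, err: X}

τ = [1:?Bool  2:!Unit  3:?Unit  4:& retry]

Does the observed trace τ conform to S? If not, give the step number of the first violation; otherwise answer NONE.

[1] got ?Bool, protocol expects ?Int  ✗

1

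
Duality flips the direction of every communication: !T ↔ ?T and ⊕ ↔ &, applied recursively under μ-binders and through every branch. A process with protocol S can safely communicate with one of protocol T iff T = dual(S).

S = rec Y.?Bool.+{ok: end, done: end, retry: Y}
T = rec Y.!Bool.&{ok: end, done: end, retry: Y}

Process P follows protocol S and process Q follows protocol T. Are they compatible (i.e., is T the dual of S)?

rec Y | rec Y  ✓ (μ self-dual)
  ?Bool | !Bool  ✓
    +{ok,done,retry} | &{ok,done,retry}  ✓ same labels
      • ok:
        end | end  ✓
      • done:
        end | end  ✓
      • retry:
        Y | Y  ✓

YES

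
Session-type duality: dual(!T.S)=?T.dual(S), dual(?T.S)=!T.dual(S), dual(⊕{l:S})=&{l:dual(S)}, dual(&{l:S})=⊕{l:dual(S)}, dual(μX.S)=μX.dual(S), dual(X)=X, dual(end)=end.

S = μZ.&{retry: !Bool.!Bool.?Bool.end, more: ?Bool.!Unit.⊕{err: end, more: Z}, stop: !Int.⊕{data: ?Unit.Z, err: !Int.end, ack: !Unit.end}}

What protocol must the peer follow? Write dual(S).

μZ.⊕{retry: ?Bool.?Bool.!Bool.end, more: !Bool.?Unit.&{err: end, more: Z}, stop: ?Int.&{data: !Unit.Z, err: ?Int.end, ack: ?Unit.end}}

μZ → μZ  (rec unchanged)
  &{retry,more,stop} → ⊕{retry,more,stop}  (offer→select)
    [retry]
      !Bool → ?Bool
        !Bool → ?Bool
          ?Bool → !Bool
            end self-dual
    [more]
      ?Bool → !Bool
        !Unit → ?Unit
          ⊕{err,more} → &{err,more}  (⊕→&)
            [err]
              end self-dual
            [more]
              Z self-dual
    [stop]
      !Int → ?Int
        ⊕{data,err,ack} → &{data,err,ack}  (⊕→&)
          [data]
            ?Unit → !Unit
              Z self-dual
          [err]
            !Int → ?Int
              end self-dual
          [ack]
            !Unit → ?Unit
              end self-dual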